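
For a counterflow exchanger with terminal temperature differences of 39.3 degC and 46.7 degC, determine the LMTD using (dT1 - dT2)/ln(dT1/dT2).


LMTD = (dT1 - dT2) / ln(dT1/dT2)
= (39.3 - 46.7) / ln(39.3 / 46.7) = -7.4 / -0.17252 = 42.89

42.89 degC


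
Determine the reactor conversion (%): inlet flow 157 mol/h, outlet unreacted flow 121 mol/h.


X = (F_in - F_out) / F_in * 100
Moles reacted = 157 - 121 = 36
X = 36 / 157 * 100
= 0.2293 * 100
= 22.93 %

22.93 %


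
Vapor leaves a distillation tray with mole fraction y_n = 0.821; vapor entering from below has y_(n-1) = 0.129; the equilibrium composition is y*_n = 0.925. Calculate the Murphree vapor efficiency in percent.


Murphree vapor efficiency: EMV = (y_n - y_(n-1)) / (y*_n - y_(n-1)) * 100
EMV = (0.821 - 0.129) / (0.925 - 0.129) * 100 = 0.692 / 0.796 * 100 = 86.93

86.93 %


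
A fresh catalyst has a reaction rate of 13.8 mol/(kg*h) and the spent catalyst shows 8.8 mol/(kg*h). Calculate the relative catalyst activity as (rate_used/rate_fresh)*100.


Activity (%) = (rate_used / rate_fresh) * 100
rate_used = 8.8, rate_fresh = 13.8
= (8.8 / 13.8) * 100
= 0.6377 * 100 = 63.77

63.77 %


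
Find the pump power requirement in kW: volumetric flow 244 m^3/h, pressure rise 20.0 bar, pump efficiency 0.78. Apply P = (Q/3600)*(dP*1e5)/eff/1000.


Q = 244 / 3600 = 0.0677778 m^3/s
P = 0.0677778 * (20.0 * 1e5) / 0.78 / 1000 = 173.8

173.8 kW


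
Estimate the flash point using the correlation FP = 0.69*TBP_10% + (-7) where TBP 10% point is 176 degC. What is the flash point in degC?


FP = 0.69 * 176 + (-7) = 114.44

114.44 degC


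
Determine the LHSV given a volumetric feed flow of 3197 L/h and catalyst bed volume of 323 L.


LHSV = volumetric feed rate / catalyst volume
= 3197 L/h / 323 L
= 9.898 h^-1

9.898 h^-1


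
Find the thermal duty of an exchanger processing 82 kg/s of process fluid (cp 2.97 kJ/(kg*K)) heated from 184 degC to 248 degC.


Q = m_dot * cp * delta_T
delta_T = 248 - 184 = 64 K
Q = 82 * 2.97 * 64
= 243.54 * 64
= 15586.56 kW

15586.56 kW


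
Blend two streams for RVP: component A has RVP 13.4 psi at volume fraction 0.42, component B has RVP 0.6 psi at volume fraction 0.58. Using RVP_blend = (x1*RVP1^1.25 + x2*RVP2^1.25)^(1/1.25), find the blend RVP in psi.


Chevron index: RVP_blend = (sum xi*RVPi^1.25)^(1/1.25)
RVP^1.25 terms: 0.42 * 13.4^1.25 + 0.58 * 0.6^1.25 = 11.0742
RVP_blend = 11.0742^(1/1.25) = 6.846

6.846 psi


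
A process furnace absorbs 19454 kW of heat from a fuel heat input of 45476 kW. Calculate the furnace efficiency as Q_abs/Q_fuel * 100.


Furnace efficiency = Q_absorbed / Q_fuel * 100
= 19454 / 45476 * 100 = 42.78

42.78 %


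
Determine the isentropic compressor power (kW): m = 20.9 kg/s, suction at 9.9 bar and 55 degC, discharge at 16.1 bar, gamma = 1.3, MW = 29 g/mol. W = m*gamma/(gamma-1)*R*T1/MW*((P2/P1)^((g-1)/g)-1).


Isentropic work: W = m*(gamma/(gamma-1))*(R*T1/MW)*((P2/P1)^((gamma-1)/gamma) - 1)
T1 = 55 + 273.15 = 328.15 K
Pressure ratio = 16.1 / 9.9 = 1.62626
Exponent = (1.3 - 1)/1.3 = 0.230769
(P2/P1)^exp - 1 = 1.62626^0.230769 - 1 = 0.118758
W = 20.9 * 1.3 / 0.3 * 8.314 * 328.15 / 29 * 0.118758 = 1012

1012 kW


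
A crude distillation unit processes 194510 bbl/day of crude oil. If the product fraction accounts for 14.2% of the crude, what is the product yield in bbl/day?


Crude throughput = 194510 bbl/day
Fraction yield = 14.2%
yield = throughput * fraction / 100
yield = 194510 * 14.2 / 100 = 27620.42

27620.42 bbl/day


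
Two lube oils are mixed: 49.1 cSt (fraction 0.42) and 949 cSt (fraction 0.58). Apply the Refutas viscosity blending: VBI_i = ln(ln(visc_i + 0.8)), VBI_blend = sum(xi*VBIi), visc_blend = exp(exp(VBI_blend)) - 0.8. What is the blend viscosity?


Refutas method: VBN_i = 14.534*ln(ln(visc_i + 0.8)) + 10.975, blended linearly by mass fraction; since VBN is linear in VBI_i = ln(ln(visc_i + 0.8)) and the fractions sum to 1, blend VBI directly: visc = exp(exp(VBI_blend)) - 0.8
VBI_1 = ln(ln(49.1 + 0.8)) = 1.36354
VBI_2 = ln(ln(949 + 0.8)) = 1.92516
VBI_blend = 0.42 * 1.36354 + 0.58 * 1.92516 = 1.68928
visc_blend = exp(exp(1.68928)) - 0.8 = 224.1

224.1 cSt


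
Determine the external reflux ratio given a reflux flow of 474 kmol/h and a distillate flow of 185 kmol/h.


Reflux ratio definition: R = L / D (liquid returned / distillate withdrawn)
L = 474 kmol/h, D = 185 kmol/h
R = 474 / 185 = 2.562

2.562


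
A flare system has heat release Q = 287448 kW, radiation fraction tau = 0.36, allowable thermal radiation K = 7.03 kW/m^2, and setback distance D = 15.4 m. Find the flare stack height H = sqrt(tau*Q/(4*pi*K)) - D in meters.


tau*Q/(4*pi*K) = 0.36 * 287448 / (4 * pi * 7.03) = 1171.38
sqrt(1171.38) = 34.2254
H = 34.2254 - 15.4 = 18.83

18.83 m


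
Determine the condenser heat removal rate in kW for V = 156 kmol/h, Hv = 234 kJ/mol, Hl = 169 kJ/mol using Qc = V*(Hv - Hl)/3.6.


Qc = 156 * (234 - 169) / 3.6 = 156 * 65 / 3.6 = 2817

2817 kW


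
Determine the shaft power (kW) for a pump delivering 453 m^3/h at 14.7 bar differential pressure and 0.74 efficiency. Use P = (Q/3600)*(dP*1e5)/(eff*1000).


Q = 453 / 3600 = 0.125833 m^3/s
P = 0.125833 * (14.7 * 1e5) / 0.74 / 1000 = 250.0

250.0 kW


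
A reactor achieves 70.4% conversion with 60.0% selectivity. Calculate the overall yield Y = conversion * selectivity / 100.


Overall yield = conversion (%) * selectivity (%) / 100
Conversion = 70.4%, Selectivity = 60.0%
Y = 70.4 * 60.0 / 100
= 42.24 %

42.24 %


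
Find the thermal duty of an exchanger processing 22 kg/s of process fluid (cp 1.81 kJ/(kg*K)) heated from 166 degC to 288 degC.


Q = m_dot * cp * delta_T
delta_T = 288 - 166 = 122 K
Q = 22 * 1.81 * 122
= 39.82 * 122
= 4858.04 kW

4858.04 kW


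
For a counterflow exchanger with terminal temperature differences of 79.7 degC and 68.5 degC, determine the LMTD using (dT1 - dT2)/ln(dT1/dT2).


LMTD = (dT1 - dT2) / ln(dT1/dT2)
= (79.7 - 68.5) / ln(79.7 / 68.5) = 11.2 / 0.151436 = 73.96

73.96 degC


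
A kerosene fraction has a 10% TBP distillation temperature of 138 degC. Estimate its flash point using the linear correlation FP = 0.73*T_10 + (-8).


FP = 0.73 * 138 + (-8) = 92.74

92.74 degC


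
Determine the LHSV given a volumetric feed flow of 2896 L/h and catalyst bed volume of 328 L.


LHSV = volumetric feed rate / catalyst volume
= 2896 L/h / 328 L
= 8.829 h^-1

8.829 h^-1


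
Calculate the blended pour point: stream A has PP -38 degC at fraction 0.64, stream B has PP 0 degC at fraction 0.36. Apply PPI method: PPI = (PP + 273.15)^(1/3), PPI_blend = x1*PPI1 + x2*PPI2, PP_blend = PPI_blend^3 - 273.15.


PPI_1 = (-38 + 273.15)^(1/3) = 6.172318
PPI_2 = (0 + 273.15)^(1/3) = 6.488342
PPI_blend = 0.64 * 6.172318 + 0.36 * 6.488342 = 6.286087
PP_blend = 6.286087^3 - 273.15 = 248.394 - 273.15 = -24.76

-24.76 degC


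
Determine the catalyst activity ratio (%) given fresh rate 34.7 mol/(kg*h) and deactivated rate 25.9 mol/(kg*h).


Activity (%) = (rate_used / rate_fresh) * 100
rate_used = 25.9, rate_fresh = 34.7
= (25.9 / 34.7) * 100
= 0.7464 * 100 = 74.64

74.64 %


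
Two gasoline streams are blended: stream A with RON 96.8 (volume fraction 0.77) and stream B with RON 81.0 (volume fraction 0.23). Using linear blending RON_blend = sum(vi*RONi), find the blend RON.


Linear blending: RON_blend = sum(vi * RONi)
Contribution 1: 0.77 * 96.8 = 74.536
Contribution 2: 0.23 * 81.0 = 18.63
RON_blend = 74.536 + 18.63 = 93.166

93.166


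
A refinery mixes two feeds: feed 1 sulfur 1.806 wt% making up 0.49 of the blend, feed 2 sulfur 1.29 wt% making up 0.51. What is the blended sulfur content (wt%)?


Linear sulfur blending: S_blend = x1*S1 + x2*S2
Contribution 1: 0.49 * 1.806 = 0.88494 wt%
Contribution 2: 0.51 * 1.29 = 0.6579 wt%
S_blend = 0.88494 + 0.6579 = 1.54284

1.54284 wt%


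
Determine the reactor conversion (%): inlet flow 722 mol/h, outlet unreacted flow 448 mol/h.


X = (F_in - F_out) / F_in * 100
Moles reacted = 722 - 448 = 274
X = 274 / 722 * 100
= 0.3795 * 100
= 37.95 %

37.95 %


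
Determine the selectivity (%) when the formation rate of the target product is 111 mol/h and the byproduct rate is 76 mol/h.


Selectivity = desired / (desired + undesired) * 100
Total products = 111 + 76 = 187 mol/h
S = 111 / 187 * 100
= 0.5936 * 100
= 59.36 %

59.36 %


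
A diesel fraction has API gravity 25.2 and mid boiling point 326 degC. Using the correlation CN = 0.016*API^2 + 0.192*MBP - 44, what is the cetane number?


CN = 0.016 * 25.2^2 + 0.192 * 326 - 44
CN = 10.16064 + 62.592 - 44 = 28.75264

28.75264


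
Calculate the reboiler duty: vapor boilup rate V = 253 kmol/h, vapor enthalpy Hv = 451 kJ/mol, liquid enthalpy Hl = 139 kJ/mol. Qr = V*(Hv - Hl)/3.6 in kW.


Qr = 253 * (451 - 139) / 3.6 = 253 * 312 / 3.6 = 21930

21930 kW


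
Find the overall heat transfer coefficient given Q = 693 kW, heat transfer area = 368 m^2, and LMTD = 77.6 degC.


From Q = U*A*LMTD, U = Q / (A * LMTD)
U = 693 / (368 * 77.6) = 693 / 28556.8 = 0.02427

0.02427 kW/(m^2*K)


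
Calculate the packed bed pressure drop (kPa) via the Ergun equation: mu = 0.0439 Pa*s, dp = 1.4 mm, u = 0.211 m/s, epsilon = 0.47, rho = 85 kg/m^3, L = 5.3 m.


dp = 1.4 mm = 0.0014 m
Viscous term = 150*0.0439*0.211*(1-0.47)^2 / (0.0014^2*0.47^3) = 1917960
Inertial term = 1.75*85*0.211^2*(1-0.47) / (0.0014*0.47^3) = 24147.7
dP/L = 1917960 + 24147.7 = 1942110 Pa/m
dP = 1942110 * 5.3 / 1000 = 10290 kPa

10290 kPa


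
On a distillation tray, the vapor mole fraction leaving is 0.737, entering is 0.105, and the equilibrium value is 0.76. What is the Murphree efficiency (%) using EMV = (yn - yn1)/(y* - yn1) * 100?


Murphree vapor efficiency: EMV = (y_n - y_(n-1)) / (y*_n - y_(n-1)) * 100
EMV = (0.737 - 0.105) / (0.76 - 0.105) * 100 = 0.632 / 0.655 * 100 = 96.49

96.49 %


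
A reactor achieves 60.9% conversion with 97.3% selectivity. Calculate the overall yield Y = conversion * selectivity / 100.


Overall yield = conversion (%) * selectivity (%) / 100
Conversion = 60.9%, Selectivity = 97.3%
Y = 60.9 * 97.3 / 100
= 59.2557 %

59.2557 %


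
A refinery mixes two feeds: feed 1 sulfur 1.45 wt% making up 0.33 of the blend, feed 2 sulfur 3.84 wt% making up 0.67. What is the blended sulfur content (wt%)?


Linear sulfur blending: S_blend = x1*S1 + x2*S2
Contribution 1: 0.33 * 1.45 = 0.4785 wt%
Contribution 2: 0.67 * 3.84 = 2.5728 wt%
S_blend = 0.4785 + 2.5728 = 3.0513

3.0513 wt%


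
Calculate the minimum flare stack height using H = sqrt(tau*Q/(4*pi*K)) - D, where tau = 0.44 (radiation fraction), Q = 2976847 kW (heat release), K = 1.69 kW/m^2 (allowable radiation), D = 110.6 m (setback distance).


tau*Q/(4*pi*K) = 0.44 * 2976847 / (4 * pi * 1.69) = 61675.5
sqrt(61675.5) = 248.346
H = 248.346 - 110.6 = 137.7

137.7 m


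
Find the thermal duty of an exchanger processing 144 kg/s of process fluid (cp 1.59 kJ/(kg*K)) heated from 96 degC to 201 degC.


Q = m_dot * cp * delta_T
delta_T = 201 - 96 = 105 K
Q = 144 * 1.59 * 105
= 228.96 * 105
= 24040.8 kW

24040.8 kW


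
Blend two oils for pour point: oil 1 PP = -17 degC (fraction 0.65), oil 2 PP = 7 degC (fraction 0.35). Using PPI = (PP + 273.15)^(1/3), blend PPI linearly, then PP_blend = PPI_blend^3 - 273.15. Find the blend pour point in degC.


PPI_1 = (-17 + 273.15)^(1/3) = 6.350844
PPI_2 = (7 + 273.15)^(1/3) = 6.543301
PPI_blend = 0.65 * 6.350844 + 0.35 * 6.543301 = 6.418204
PP_blend = 6.418204^3 - 273.15 = 264.3873 - 273.15 = -8.76

-8.76 degC


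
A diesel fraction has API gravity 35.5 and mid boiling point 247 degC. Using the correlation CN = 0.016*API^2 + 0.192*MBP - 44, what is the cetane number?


CN = 0.016 * 35.5^2 + 0.192 * 247 - 44
CN = 20.164 + 47.424 - 44 = 23.588

23.588


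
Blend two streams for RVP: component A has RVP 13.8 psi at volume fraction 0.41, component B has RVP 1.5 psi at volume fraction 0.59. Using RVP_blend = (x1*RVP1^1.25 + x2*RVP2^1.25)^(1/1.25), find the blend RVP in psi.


Chevron index: RVP_blend = (sum xi*RVPi^1.25)^(1/1.25)
RVP^1.25 terms: 0.41 * 13.8^1.25 + 0.59 * 1.5^1.25 = 11.8846
RVP_blend = 11.8846^(1/1.25) = 7.244

7.244 psi


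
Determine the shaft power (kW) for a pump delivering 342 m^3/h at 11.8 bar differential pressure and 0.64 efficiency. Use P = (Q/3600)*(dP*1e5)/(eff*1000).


Q = 342 / 3600 = 0.095 m^3/s
P = 0.095 * (11.8 * 1e5) / 0.64 / 1000 = 175.2

175.2 kW


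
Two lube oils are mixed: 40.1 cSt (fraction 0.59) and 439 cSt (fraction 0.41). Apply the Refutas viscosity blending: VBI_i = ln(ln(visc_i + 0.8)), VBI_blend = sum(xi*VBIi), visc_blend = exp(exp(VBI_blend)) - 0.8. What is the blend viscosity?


Refutas method: VBN_i = 14.534*ln(ln(visc_i + 0.8)) + 10.975, blended linearly by mass fraction; since VBN is linear in VBI_i = ln(ln(visc_i + 0.8)) and the fractions sum to 1, blend VBI directly: visc = exp(exp(VBI_blend)) - 0.8
VBI_1 = ln(ln(40.1 + 0.8)) = 1.31134
VBI_2 = ln(ln(439 + 0.8)) = 1.80604
VBI_blend = 0.59 * 1.31134 + 0.41 * 1.80604 = 1.51417
visc_blend = exp(exp(1.51417)) - 0.8 = 93.42

93.42 cSt


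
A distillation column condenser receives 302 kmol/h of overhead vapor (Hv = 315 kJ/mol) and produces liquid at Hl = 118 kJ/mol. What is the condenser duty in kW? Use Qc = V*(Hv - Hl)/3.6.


Qc = 302 * (315 - 118) / 3.6 = 302 * 197 / 3.6 = 16530

16530 kW


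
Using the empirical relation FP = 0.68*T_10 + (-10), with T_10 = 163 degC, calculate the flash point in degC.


FP = 0.68 * 163 + (-10) = 100.84

100.84 degC


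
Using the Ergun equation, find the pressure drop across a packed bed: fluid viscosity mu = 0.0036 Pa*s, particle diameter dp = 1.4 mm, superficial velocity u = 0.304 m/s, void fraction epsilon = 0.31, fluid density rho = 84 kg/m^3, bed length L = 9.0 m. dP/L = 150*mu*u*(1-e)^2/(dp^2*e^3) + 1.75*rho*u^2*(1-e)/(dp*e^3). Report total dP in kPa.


dp = 1.4 mm = 0.0014 m
Viscous term = 150*0.0036*0.304*(1-0.31)^2 / (0.0014^2*0.31^3) = 1338520
Inertial term = 1.75*84*0.304^2*(1-0.31) / (0.0014*0.31^3) = 224750
dP/L = 1338520 + 224750 = 1563270 Pa/m
dP = 1563270 * 9.0 / 1000 = 14070 kPa

14070 kPa


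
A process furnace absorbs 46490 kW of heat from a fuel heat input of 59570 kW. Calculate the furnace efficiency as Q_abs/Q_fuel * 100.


Furnace efficiency = Q_absorbed / Q_fuel * 100
= 46490 / 59570 * 100 = 78.04

78.04 %


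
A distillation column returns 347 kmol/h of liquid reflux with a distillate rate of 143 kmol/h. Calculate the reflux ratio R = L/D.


Reflux ratio definition: R = L / D (liquid returned / distillate withdrawn)
L = 347 kmol/h, D = 143 kmol/h
R = 347 / 143 = 2.427

2.427


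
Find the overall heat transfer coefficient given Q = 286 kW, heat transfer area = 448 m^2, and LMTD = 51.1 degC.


From Q = U*A*LMTD, U = Q / (A * LMTD)
U = 286 / (448 * 51.1) = 286 / 22892.8 = 0.01249

0.01249 kW/(m^2*K)


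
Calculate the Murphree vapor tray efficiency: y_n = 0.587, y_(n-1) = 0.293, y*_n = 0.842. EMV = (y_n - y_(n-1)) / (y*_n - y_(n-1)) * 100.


Murphree vapor efficiency: EMV = (y_n - y_(n-1)) / (y*_n - y_(n-1)) * 100
EMV = (0.587 - 0.293) / (0.842 - 0.293) * 100 = 0.294 / 0.549 * 100 = 53.55

53.55 %


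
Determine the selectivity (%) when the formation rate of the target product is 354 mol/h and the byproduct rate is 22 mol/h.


Selectivity = desired / (desired + undesired) * 100
Total products = 354 + 22 = 376 mol/h
S = 354 / 376 * 100
= 0.9415 * 100
= 94.15 %

94.15 %


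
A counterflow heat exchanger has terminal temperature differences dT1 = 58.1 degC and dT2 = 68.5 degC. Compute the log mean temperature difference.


LMTD = (dT1 - dT2) / ln(dT1/dT2)
= (58.1 - 68.5) / ln(58.1 / 68.5) = -10.4 / -0.164668 = 63.16

63.16 degC


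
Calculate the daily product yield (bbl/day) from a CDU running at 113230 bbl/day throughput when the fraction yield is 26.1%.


Crude throughput = 113230 bbl/day
Fraction yield = 26.1%
yield = throughput * fraction / 100
yield = 113230 * 26.1 / 100 = 29553.03

29553.03 bbl/day


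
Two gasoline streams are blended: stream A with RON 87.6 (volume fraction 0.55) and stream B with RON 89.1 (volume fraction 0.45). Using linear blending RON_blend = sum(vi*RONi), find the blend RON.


Linear blending: RON_blend = sum(vi * RONi)
Contribution 1: 0.55 * 87.6 = 48.18
Contribution 2: 0.45 * 89.1 = 40.095
RON_blend = 48.18 + 40.095 = 88.275

88.275


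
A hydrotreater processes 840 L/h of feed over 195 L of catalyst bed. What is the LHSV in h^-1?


LHSV = volumetric feed rate / catalyst volume
= 840 L/h / 195 L
= 4.308 h^-1

4.308 h^-1


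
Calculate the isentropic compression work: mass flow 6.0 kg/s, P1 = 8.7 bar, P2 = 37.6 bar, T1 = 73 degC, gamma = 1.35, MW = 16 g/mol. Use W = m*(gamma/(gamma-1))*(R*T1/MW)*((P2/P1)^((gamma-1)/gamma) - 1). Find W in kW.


Isentropic work: W = m*(gamma/(gamma-1))*(R*T1/MW)*((P2/P1)^((gamma-1)/gamma) - 1)
T1 = 73 + 273.15 = 346.15 K
Pressure ratio = 37.6 / 8.7 = 4.32184
Exponent = (1.35 - 1)/1.35 = 0.259259
(P2/P1)^exp - 1 = 4.32184^0.259259 - 1 = 0.461513
W = 6.0 * 1.35 / 0.35 * 8.314 * 346.15 / 16 * 0.461513 = 1921

1921 kW


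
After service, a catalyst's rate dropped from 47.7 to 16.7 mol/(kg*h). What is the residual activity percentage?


Activity (%) = (rate_used / rate_fresh) * 100
rate_used = 16.7, rate_fresh = 47.7
= (16.7 / 47.7) * 100
= 0.3501 * 100 = 35.01

35.01 %


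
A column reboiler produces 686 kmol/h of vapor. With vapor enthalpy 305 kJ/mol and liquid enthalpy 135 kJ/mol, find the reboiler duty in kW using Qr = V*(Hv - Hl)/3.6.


Qr = 686 * (305 - 135) / 3.6 = 686 * 170 / 3.6 = 32390

32390 kW


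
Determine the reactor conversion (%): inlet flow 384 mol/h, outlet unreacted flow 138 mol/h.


X = (F_in - F_out) / F_in * 100
Moles reacted = 384 - 138 = 246
X = 246 / 384 * 100
= 0.6406 * 100
= 64.06 %

64.06 %


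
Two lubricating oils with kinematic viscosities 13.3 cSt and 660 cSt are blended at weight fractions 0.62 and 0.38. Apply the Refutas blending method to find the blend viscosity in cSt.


Refutas method: VBN_i = 14.534*ln(ln(visc_i + 0.8)) + 10.975, blended linearly by mass fraction; since VBN is linear in VBI_i = ln(ln(visc_i + 0.8)) and the fractions sum to 1, blend VBI directly: visc = exp(exp(VBI_blend)) - 0.8
VBI_1 = ln(ln(13.3 + 0.8)) = 0.973115
VBI_2 = ln(ln(660 + 0.8)) = 1.87079
VBI_blend = 0.62 * 0.973115 + 0.38 * 1.87079 = 1.31423
visc_blend = exp(exp(1.31423)) - 0.8 = 40.54

40.54 cSt


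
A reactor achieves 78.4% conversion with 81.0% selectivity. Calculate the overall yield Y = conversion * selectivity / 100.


Overall yield = conversion (%) * selectivity (%) / 100
Conversion = 78.4%, Selectivity = 81.0%
Y = 78.4 * 81.0 / 100
= 63.504 %

63.504 %


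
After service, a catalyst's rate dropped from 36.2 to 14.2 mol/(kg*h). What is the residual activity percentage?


Activity (%) = (rate_used / rate_fresh) * 100
rate_used = 14.2, rate_fresh = 36.2
= (14.2 / 36.2) * 100
= 0.3923 * 100 = 39.23

39.23 %


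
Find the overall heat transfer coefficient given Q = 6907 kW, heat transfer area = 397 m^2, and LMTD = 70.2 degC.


From Q = U*A*LMTD, U = Q / (A * LMTD)
U = 6907 / (397 * 70.2) = 6907 / 27869.4 = 0.2478

0.2478 kW/(m^2*K)


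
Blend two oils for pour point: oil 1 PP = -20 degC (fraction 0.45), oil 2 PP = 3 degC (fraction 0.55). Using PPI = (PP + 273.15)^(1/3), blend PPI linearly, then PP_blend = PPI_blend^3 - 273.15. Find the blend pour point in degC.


PPI_1 = (-20 + 273.15)^(1/3) = 6.325953
PPI_2 = (3 + 273.15)^(1/3) = 6.512009
PPI_blend = 0.45 * 6.325953 + 0.55 * 6.512009 = 6.428284
PP_blend = 6.428284^3 - 273.15 = 265.6349 - 273.15 = -7.52

-7.52 degC


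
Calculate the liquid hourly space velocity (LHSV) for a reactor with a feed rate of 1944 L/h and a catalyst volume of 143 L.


LHSV = volumetric feed rate / catalyst volume
= 1944 L/h / 143 L
= 13.59 h^-1

13.59 h^-1


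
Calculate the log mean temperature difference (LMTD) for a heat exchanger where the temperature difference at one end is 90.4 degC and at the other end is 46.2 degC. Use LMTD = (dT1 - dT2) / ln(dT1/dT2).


LMTD = (dT1 - dT2) / ln(dT1/dT2)
= (90.4 - 46.2) / ln(90.4 / 46.2) = 44.2 / 0.671264 = 65.85

65.85 degC


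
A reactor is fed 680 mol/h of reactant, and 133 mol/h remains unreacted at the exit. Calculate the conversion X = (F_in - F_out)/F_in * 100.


X = (F_in - F_out) / F_in * 100
Moles reacted = 680 - 133 = 547
X = 547 / 680 * 100
= 0.8044 * 100
= 80.44 %

80.44 %


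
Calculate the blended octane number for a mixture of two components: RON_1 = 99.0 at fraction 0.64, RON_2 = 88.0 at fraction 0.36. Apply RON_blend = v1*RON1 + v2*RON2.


Linear blending: RON_blend = sum(vi * RONi)
Contribution 1: 0.64 * 99.0 = 63.36
Contribution 2: 0.36 * 88.0 = 31.68
RON_blend = 63.36 + 31.68 = 95.04

95.04


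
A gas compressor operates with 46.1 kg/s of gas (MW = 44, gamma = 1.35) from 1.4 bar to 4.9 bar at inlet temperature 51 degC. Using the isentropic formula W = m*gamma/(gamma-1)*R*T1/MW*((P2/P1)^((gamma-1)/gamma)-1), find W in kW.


Isentropic work: W = m*(gamma/(gamma-1))*(R*T1/MW)*((P2/P1)^((gamma-1)/gamma) - 1)
T1 = 51 + 273.15 = 324.15 K
Pressure ratio = 4.9 / 1.4 = 3.5
Exponent = (1.35 - 1)/1.35 = 0.259259
(P2/P1)^exp - 1 = 3.5^0.259259 - 1 = 0.38374
W = 46.1 * 1.35 / 0.35 * 8.314 * 324.15 / 44 * 0.38374 = 4179

4179 kW


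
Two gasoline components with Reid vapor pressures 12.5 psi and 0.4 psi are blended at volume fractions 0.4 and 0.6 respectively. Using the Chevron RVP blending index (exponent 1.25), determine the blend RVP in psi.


Chevron index: RVP_blend = (sum xi*RVPi^1.25)^(1/1.25)
RVP^1.25 terms: 0.4 * 12.5^1.25 + 0.6 * 0.4^1.25 = 9.59237
RVP_blend = 9.59237^(1/1.25) = 6.103

6.103 psi


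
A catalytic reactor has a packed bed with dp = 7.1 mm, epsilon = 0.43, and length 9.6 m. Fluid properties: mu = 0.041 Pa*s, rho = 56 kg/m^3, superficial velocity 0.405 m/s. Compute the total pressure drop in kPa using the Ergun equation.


dp = 7.1 mm = 0.0071 m
Viscous term = 150*0.041*0.405*(1-0.43)^2 / (0.0071^2*0.43^3) = 201910
Inertial term = 1.75*56*0.405^2*(1-0.43) / (0.0071*0.43^3) = 16231.1
dP/L = 201910 + 16231.1 = 218141 Pa/m
dP = 218141 * 9.6 / 1000 = 2094 kPa

2094 kPa


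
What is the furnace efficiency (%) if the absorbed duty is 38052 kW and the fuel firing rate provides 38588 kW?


Furnace efficiency = Q_absorbed / Q_fuel * 100
= 38052 / 38588 * 100 = 98.61

98.61 %


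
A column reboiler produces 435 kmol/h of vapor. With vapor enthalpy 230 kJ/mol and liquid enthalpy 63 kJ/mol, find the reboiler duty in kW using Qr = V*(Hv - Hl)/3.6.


Qr = 435 * (230 - 63) / 3.6 = 435 * 167 / 3.6 = 20180

20180 kW


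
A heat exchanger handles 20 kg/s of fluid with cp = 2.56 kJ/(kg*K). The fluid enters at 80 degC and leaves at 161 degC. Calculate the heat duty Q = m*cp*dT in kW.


Q = m_dot * cp * delta_T
delta_T = 161 - 80 = 81 K
Q = 20 * 2.56 * 81
= 51.2 * 81
= 4147.2 kW

4147.2 kW


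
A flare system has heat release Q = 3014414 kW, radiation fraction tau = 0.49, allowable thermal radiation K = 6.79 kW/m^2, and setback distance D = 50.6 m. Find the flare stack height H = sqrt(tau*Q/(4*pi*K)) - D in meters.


tau*Q/(4*pi*K) = 0.49 * 3014414 / (4 * pi * 6.79) = 17310.9
sqrt(17310.9) = 131.571
H = 131.571 - 50.6 = 80.97

80.97 m


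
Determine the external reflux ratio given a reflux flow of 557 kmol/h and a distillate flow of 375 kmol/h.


Reflux ratio definition: R = L / D (liquid returned / distillate withdrawn)
L = 557 kmol/h, D = 375 kmol/h
R = 557 / 375 = 1.485

1.485


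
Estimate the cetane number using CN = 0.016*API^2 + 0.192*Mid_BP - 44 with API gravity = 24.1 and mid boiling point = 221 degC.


CN = 0.016 * 24.1^2 + 0.192 * 221 - 44
CN = 9.29296 + 42.432 - 44 = 7.72496

7.72496


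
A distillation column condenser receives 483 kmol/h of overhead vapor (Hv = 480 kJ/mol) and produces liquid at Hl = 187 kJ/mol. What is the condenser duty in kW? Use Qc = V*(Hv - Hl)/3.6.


Qc = 483 * (480 - 187) / 3.6 = 483 * 293 / 3.6 = 39310

39310 kW


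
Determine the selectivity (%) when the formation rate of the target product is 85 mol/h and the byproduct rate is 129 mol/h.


Selectivity = desired / (desired + undesired) * 100
Total products = 85 + 129 = 214 mol/h
S = 85 / 214 * 100
= 0.3972 * 100
= 39.72 %

39.72 %


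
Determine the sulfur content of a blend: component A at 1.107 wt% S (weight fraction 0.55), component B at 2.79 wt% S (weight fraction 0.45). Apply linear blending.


Linear sulfur blending: S_blend = x1*S1 + x2*S2
Contribution 1: 0.55 * 1.107 = 0.60885 wt%
Contribution 2: 0.45 * 2.79 = 1.2555 wt%
S_blend = 0.60885 + 1.2555 = 1.86435

1.86435 wt%


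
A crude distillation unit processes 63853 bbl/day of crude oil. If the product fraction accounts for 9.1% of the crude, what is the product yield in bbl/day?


Crude throughput = 63853 bbl/day
Fraction yield = 9.1%
yield = throughput * fraction / 100
yield = 63853 * 9.1 / 100 = 5810.623

5810.623 bbl/day


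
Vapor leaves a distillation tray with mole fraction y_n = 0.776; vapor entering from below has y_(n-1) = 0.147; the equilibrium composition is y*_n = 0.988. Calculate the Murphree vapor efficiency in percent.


Murphree vapor efficiency: EMV = (y_n - y_(n-1)) / (y*_n - y_(n-1)) * 100
EMV = (0.776 - 0.147) / (0.988 - 0.147) * 100 = 0.629 / 0.841 * 100 = 74.79

74.79 %


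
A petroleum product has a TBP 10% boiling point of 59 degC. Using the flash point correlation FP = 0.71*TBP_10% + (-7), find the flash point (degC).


FP = 0.71 * 59 + (-7) = 34.89

34.89 degC


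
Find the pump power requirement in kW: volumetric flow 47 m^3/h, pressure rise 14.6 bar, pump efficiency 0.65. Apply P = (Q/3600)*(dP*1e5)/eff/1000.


Q = 47 / 3600 = 0.0130556 m^3/s
P = 0.0130556 * (14.6 * 1e5) / 0.65 / 1000 = 29.32

29.32 kW


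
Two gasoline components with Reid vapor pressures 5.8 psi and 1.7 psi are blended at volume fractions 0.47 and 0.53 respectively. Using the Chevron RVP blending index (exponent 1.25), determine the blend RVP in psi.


Chevron index: RVP_blend = (sum xi*RVPi^1.25)^(1/1.25)
RVP^1.25 terms: 0.47 * 5.8^1.25 + 0.53 * 1.7^1.25 = 5.25923
RVP_blend = 5.25923^(1/1.25) = 3.773

3.773 psi


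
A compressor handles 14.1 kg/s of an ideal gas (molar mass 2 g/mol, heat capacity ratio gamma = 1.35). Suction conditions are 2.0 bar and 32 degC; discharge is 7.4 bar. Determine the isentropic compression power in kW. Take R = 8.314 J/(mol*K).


Isentropic work: W = m*(gamma/(gamma-1))*(R*T1/MW)*((P2/P1)^((gamma-1)/gamma) - 1)
T1 = 32 + 273.15 = 305.15 K
Pressure ratio = 7.4 / 2.0 = 3.7
Exponent = (1.35 - 1)/1.35 = 0.259259
(P2/P1)^exp - 1 = 3.7^0.259259 - 1 = 0.40382
W = 14.1 * 1.35 / 0.35 * 8.314 * 305.15 / 2 * 0.40382 = 27860

27860 kW


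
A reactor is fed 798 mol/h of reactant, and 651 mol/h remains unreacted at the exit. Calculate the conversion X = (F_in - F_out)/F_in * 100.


X = (F_in - F_out) / F_in * 100
Moles reacted = 798 - 651 = 147
X = 147 / 798 * 100
= 0.1842 * 100
= 18.42 %

18.42 %


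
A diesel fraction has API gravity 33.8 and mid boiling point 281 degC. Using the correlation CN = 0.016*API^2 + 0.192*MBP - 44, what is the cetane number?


CN = 0.016 * 33.8^2 + 0.192 * 281 - 44
CN = 18.27904 + 53.952 - 44 = 28.23104

28.23104


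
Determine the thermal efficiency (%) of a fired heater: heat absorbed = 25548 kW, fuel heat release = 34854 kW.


Furnace efficiency = Q_absorbed / Q_fuel * 100
= 25548 / 34854 * 100 = 73.30

73.30 %


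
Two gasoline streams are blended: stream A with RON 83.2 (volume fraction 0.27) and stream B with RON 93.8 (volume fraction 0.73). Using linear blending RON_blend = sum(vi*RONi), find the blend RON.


Linear blending: RON_blend = sum(vi * RONi)
Contribution 1: 0.27 * 83.2 = 22.464
Contribution 2: 0.73 * 93.8 = 68.474
RON_blend = 22.464 + 68.474 = 90.938

90.938


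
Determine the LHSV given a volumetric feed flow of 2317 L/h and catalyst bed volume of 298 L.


LHSV = volumetric feed rate / catalyst volume
= 2317 L/h / 298 L
= 7.775 h^-1

7.775 h^-1


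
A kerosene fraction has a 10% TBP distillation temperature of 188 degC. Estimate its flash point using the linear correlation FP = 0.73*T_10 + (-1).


FP = 0.73 * 188 + (-1) = 136.24

136.24 degC


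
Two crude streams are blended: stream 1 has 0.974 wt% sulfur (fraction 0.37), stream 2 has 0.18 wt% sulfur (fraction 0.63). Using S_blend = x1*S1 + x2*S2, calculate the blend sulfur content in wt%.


Linear sulfur blending: S_blend = x1*S1 + x2*S2
Contribution 1: 0.37 * 0.974 = 0.36038 wt%
Contribution 2: 0.63 * 0.18 = 0.1134 wt%
S_blend = 0.36038 + 0.1134 = 0.47378

0.47378 wt%


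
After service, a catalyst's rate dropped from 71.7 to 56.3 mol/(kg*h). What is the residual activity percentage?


Activity (%) = (rate_used / rate_fresh) * 100
rate_used = 56.3, rate_fresh = 71.7
= (56.3 / 71.7) * 100
= 0.7852 * 100 = 78.52

78.52 %


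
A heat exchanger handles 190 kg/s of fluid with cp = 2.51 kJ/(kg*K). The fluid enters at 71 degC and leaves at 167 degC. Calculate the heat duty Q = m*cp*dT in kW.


Q = m_dot * cp * delta_T
delta_T = 167 - 71 = 96 K
Q = 190 * 2.51 * 96
= 476.9 * 96
= 45782.4 kW

45782.4 kW


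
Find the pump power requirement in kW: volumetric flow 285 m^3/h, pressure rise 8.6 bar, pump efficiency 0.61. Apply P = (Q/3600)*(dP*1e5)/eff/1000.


Q = 285 / 3600 = 0.0791667 m^3/s
P = 0.0791667 * (8.6 * 1e5) / 0.61 / 1000 = 111.6

111.6 kW


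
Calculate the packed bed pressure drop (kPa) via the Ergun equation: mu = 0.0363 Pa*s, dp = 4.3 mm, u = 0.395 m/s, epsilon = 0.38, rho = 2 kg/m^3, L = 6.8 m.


dp = 4.3 mm = 0.0043 m
Viscous term = 150*0.0363*0.395*(1-0.38)^2 / (0.0043^2*0.38^3) = 814874
Inertial term = 1.75*2*0.395^2*(1-0.38) / (0.0043*0.38^3) = 1434.94
dP/L = 814874 + 1434.94 = 816309 Pa/m
dP = 816309 * 6.8 / 1000 = 5551 kPa

5551 kPa


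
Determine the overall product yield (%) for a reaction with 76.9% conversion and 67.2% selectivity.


Overall yield = conversion (%) * selectivity (%) / 100
Conversion = 76.9%, Selectivity = 67.2%
Y = 76.9 * 67.2 / 100
= 51.6768 %

51.6768 %


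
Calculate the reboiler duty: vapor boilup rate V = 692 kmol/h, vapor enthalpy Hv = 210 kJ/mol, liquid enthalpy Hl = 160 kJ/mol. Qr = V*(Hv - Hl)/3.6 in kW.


Qr = 692 * (210 - 160) / 3.6 = 692 * 50 / 3.6 = 9611

9611 kW


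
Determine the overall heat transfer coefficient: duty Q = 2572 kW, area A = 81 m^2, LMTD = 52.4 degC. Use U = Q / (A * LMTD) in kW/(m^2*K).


From Q = U*A*LMTD, U = Q / (A * LMTD)
U = 2572 / (81 * 52.4) = 2572 / 4244.4 = 0.6060

0.6060 kW/(m^2*K)


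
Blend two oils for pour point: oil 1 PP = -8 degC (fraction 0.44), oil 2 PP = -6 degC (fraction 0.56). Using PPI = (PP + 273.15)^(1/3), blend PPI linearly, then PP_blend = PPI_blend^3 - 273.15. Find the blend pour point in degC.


PPI_1 = (-8 + 273.15)^(1/3) = 6.42437
PPI_2 = (-6 + 273.15)^(1/3) = 6.440482
PPI_blend = 0.44 * 6.42437 + 0.56 * 6.440482 = 6.433393
PP_blend = 6.433393^3 - 273.15 = 266.2688 - 273.15 = -6.88

-6.88 degC


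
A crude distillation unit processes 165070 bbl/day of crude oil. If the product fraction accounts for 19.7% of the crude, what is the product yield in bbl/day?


Crude throughput = 165070 bbl/day
Fraction yield = 19.7%
yield = throughput * fraction / 100
yield = 165070 * 19.7 / 100 = 32518.79

32518.79 bbl/day


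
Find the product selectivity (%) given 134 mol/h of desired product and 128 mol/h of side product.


Selectivity = desired / (desired + undesired) * 100
Total products = 134 + 128 = 262 mol/h
S = 134 / 262 * 100
= 0.5115 * 100
= 51.15 %

51.15 %


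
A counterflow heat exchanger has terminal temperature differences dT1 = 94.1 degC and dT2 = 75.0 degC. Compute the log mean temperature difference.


LMTD = (dT1 - dT2) / ln(dT1/dT2)
= (94.1 - 75.0) / ln(94.1 / 75.0) = 19.1 / 0.22687 = 84.19

84.19 degC


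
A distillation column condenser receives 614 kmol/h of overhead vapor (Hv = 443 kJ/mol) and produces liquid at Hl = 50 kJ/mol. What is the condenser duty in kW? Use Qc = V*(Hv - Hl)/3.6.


Qc = 614 * (443 - 50) / 3.6 = 614 * 393 / 3.6 = 67030

67030 kW


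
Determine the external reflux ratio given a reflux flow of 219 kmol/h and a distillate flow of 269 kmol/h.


Reflux ratio definition: R = L / D (liquid returned / distillate withdrawn)
L = 219 kmol/h, D = 269 kmol/h
R = 219 / 269 = 0.8141

0.8141


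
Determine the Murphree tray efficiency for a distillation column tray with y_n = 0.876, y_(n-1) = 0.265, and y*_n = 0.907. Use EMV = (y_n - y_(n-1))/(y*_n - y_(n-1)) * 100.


Murphree vapor efficiency: EMV = (y_n - y_(n-1)) / (y*_n - y_(n-1)) * 100
EMV = (0.876 - 0.265) / (0.907 - 0.265) * 100 = 0.611 / 0.642 * 100 = 95.17

95.17 %


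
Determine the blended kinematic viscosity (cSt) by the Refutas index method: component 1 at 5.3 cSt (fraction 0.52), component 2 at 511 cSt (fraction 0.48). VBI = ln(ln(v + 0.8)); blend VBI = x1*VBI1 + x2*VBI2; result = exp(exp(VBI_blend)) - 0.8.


Refutas method: VBN_i = 14.534*ln(ln(visc_i + 0.8)) + 10.975, blended linearly by mass fraction; since VBN is linear in VBI_i = ln(ln(visc_i + 0.8)) and the fractions sum to 1, blend VBI directly: visc = exp(exp(VBI_blend)) - 0.8
VBI_1 = ln(ln(5.3 + 0.8)) = 0.592381
VBI_2 = ln(ln(511 + 0.8)) = 1.83065
VBI_blend = 0.52 * 0.592381 + 0.48 * 1.83065 = 1.18675
visc_blend = exp(exp(1.18675)) - 0.8 = 25.68

25.68 cSt


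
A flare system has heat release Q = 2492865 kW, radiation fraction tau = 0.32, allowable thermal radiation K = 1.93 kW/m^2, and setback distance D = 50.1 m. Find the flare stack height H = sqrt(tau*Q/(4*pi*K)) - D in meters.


tau*Q/(4*pi*K) = 0.32 * 2492865 / (4 * pi * 1.93) = 32891.3
sqrt(32891.3) = 181.36
H = 181.36 - 50.1 = 131.3

131.3 m


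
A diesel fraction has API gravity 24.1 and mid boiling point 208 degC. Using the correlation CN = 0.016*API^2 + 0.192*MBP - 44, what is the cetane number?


CN = 0.016 * 24.1^2 + 0.192 * 208 - 44
CN = 9.29296 + 39.936 - 44 = 5.22896

5.22896


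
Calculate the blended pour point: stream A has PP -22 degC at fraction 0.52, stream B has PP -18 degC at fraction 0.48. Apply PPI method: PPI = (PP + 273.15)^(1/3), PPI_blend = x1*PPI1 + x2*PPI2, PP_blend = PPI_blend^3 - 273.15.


PPI_1 = (-22 + 273.15)^(1/3) = 6.30925
PPI_2 = (-18 + 273.15)^(1/3) = 6.342569
PPI_blend = 0.52 * 6.30925 + 0.48 * 6.342569 = 6.325243
PP_blend = 6.325243^3 - 273.15 = 253.0647 - 273.15 = -20.09

-20.09 degC


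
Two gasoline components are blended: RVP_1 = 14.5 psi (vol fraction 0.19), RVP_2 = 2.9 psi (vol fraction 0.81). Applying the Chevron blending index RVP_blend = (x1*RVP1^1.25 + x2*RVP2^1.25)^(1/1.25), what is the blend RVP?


Chevron index: RVP_blend = (sum xi*RVPi^1.25)^(1/1.25)
RVP^1.25 terms: 0.19 * 14.5^1.25 + 0.81 * 2.9^1.25 = 8.44142
RVP_blend = 8.44142^(1/1.25) = 5.510

5.510 psi


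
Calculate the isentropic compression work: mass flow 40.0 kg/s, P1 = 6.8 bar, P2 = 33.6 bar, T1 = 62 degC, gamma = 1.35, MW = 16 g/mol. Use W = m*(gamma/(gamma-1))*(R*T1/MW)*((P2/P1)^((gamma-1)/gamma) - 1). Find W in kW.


Isentropic work: W = m*(gamma/(gamma-1))*(R*T1/MW)*((P2/P1)^((gamma-1)/gamma) - 1)
T1 = 62 + 273.15 = 335.15 K
Pressure ratio = 33.6 / 6.8 = 4.94118
Exponent = (1.35 - 1)/1.35 = 0.259259
(P2/P1)^exp - 1 = 4.94118^0.259259 - 1 = 0.51315
W = 40.0 * 1.35 / 0.35 * 8.314 * 335.15 / 16 * 0.51315 = 13790

13790 kW


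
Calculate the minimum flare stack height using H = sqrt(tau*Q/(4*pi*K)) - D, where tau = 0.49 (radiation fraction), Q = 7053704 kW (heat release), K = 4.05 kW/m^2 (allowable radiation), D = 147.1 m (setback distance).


tau*Q/(4*pi*K) = 0.49 * 7053704 / (4 * pi * 4.05) = 67912.3
sqrt(67912.3) = 260.6
H = 260.6 - 147.1 = 113.5

113.5 m


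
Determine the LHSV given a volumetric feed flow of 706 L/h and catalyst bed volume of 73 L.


LHSV = volumetric feed rate / catalyst volume
= 706 L/h / 73 L
= 9.671 h^-1

9.671 h^-1


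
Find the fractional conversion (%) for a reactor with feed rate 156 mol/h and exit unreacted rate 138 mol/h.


X = (F_in - F_out) / F_in * 100
Moles reacted = 156 - 138 = 18
X = 18 / 156 * 100
= 0.1154 * 100
= 11.54 %

11.54 %


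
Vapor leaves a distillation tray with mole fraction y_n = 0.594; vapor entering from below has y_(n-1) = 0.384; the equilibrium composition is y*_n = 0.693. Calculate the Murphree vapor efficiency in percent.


Murphree vapor efficiency: EMV = (y_n - y_(n-1)) / (y*_n - y_(n-1)) * 100
EMV = (0.594 - 0.384) / (0.693 - 0.384) * 100 = 0.21 / 0.309 * 100 = 67.96

67.96 %


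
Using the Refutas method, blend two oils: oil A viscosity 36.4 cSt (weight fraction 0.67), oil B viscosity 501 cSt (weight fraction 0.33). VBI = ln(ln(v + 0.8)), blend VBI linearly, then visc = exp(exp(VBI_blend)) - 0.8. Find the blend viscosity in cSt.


Refutas method: VBN_i = 14.534*ln(ln(visc_i + 0.8)) + 10.975, blended linearly by mass fraction; since VBN is linear in VBI_i = ln(ln(visc_i + 0.8)) and the fractions sum to 1, blend VBI directly: visc = exp(exp(VBI_blend)) - 0.8
VBI_1 = ln(ln(36.4 + 0.8)) = 1.28545
VBI_2 = ln(ln(501 + 0.8)) = 1.82748
VBI_blend = 0.67 * 1.28545 + 0.33 * 1.82748 = 1.46432
visc_blend = exp(exp(1.46432)) - 0.8 = 74.74

74.74 cSt


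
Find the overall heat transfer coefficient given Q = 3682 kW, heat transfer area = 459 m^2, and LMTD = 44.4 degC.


From Q = U*A*LMTD, U = Q / (A * LMTD)
U = 3682 / (459 * 44.4) = 3682 / 20379.6 = 0.1807

0.1807 kW/(m^2*K)


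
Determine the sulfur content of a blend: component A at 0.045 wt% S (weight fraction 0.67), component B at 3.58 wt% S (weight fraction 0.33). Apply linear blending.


Linear sulfur blending: S_blend = x1*S1 + x2*S2
Contribution 1: 0.67 * 0.045 = 0.03015 wt%
Contribution 2: 0.33 * 3.58 = 1.1814 wt%
S_blend = 0.03015 + 1.1814 = 1.21155

1.21155 wt%


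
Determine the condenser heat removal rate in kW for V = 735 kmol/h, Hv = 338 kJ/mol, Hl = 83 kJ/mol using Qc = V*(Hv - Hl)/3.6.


Qc = 735 * (338 - 83) / 3.6 = 735 * 255 / 3.6 = 52060

52060 kW


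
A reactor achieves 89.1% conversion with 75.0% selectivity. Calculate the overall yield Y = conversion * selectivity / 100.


Overall yield = conversion (%) * selectivity (%) / 100
Conversion = 89.1%, Selectivity = 75.0%
Y = 89.1 * 75.0 / 100
= 66.825 %

66.825 %


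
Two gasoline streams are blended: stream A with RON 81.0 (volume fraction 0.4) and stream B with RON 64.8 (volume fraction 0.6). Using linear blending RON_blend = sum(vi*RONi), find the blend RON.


Linear blending: RON_blend = sum(vi * RONi)
Contribution 1: 0.4 * 81.0 = 32.4
Contribution 2: 0.6 * 64.8 = 38.88
RON_blend = 32.4 + 38.88 = 71.28

71.28


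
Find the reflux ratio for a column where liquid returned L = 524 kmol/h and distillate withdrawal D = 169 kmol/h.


Reflux ratio definition: R = L / D (liquid returned / distillate withdrawn)
L = 524 kmol/h, D = 169 kmol/h
R = 524 / 169 = 3.101

3.101


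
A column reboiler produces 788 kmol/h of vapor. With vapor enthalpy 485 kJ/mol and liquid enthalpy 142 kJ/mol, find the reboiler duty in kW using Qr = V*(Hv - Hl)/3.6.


Qr = 788 * (485 - 142) / 3.6 = 788 * 343 / 3.6 = 75080

75080 kW


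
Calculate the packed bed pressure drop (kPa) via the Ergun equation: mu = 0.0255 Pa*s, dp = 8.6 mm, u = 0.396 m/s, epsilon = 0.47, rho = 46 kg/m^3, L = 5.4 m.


dp = 8.6 mm = 0.0086 m
Viscous term = 150*0.0255*0.396*(1-0.47)^2 / (0.0086^2*0.47^3) = 55410
Inertial term = 1.75*46*0.396^2*(1-0.47) / (0.0086*0.47^3) = 7493.25
dP/L = 55410 + 7493.25 = 62903.2 Pa/m
dP = 62903.2 * 5.4 / 1000 = 339.7 kPa

339.7 kPa


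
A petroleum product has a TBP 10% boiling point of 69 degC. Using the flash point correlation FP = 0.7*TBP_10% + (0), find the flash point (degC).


FP = 0.7 * 69 + (0) = 48.3

48.3 degC
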